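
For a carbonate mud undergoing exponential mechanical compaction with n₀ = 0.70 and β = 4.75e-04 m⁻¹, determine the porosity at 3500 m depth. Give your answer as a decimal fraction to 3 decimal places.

0.133

Working in km (1 km = 1000 m; β in km⁻¹ = β in m⁻¹ × 1000):
n = n₀·exp(−β·Z) = 0.7 × exp(−0.475 × 3.5) = 0.7 × exp(−1.662)
  = 0.7 × 0.1897 = 0.1328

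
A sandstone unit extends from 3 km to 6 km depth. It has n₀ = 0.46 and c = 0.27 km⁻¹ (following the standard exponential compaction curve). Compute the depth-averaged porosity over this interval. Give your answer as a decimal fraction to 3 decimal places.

⟨n⟩ = (1/(d₂−d₁)) ∫ n₀ e^(−cd) dd = n₀·(e^(−c·d₁) − e^(−c·d₂)) / (c·(d₂−d₁))
e^(−0.27×3) = 0.4449; e^(−0.27×6) = 0.1979
⟨n⟩ = 0.46 × (0.4449 − 0.1979) / (0.27 × 3) = 0.46 × 0.3049 = 0.1402

0.140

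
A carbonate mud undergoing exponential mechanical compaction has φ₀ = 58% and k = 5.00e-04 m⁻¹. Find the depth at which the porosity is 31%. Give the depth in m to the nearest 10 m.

Working in km (1 km = 1000 m; k in km⁻¹ = k in m⁻¹ × 1000):
Invert Athy's law: d = ln(φ₀/φ) / k
d = ln(0.58/0.31) / 0.5 = ln(1.871) / 0.5 = 0.6265 / 0.5 = 1.253 km

1250 m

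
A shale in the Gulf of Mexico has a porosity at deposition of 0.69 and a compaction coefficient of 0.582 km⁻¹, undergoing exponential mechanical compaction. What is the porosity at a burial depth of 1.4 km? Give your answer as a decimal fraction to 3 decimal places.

phi = phi₀·exp(−k·z) = 0.69 × exp(−0.582 × 1.4) = 0.69 × exp(−0.8148)
  = 0.69 × 0.4427 = 0.3055

0.305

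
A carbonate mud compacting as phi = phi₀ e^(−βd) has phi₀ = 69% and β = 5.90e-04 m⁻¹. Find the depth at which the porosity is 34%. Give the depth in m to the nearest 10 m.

Working in km (1 km = 1000 m; β in km⁻¹ = β in m⁻¹ × 1000):
Invert Athy's law: d = ln(phi₀/phi) / β
d = ln(0.69/0.34) / 0.59 = ln(2.029) / 0.59 = 0.7077 / 0.59 = 1.200 km

1200 m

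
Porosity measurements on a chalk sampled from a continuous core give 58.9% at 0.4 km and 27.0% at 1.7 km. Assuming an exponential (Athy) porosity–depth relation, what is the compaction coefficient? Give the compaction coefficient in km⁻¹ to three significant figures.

Athy: phi(Z) = phi₀ e^(−cZ) ⇒ phi₁/phi₂ = e^{c(Z₂−Z₁)} ⇒ c = ln(phi₁/phi₂)/(Z₂−Z₁)
c = ln(0.589/0.27) / (1.7 − 0.4) = ln(2.181) / 1.3 = 0.7800 / 1.3 = 0.6 km⁻¹

0.600 km⁻¹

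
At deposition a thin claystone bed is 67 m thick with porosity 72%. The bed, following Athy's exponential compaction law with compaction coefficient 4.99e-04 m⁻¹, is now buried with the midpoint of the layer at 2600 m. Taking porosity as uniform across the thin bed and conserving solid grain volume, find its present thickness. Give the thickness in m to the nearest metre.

Working in km (1 km = 1000 m; β in km⁻¹ = β in m⁻¹ × 1000):
Porosity at 2.6 km: φ = 0.72·exp(−0.499×2.6) = 0.1967
Solid-volume conservation: h(1−φ) = h₀(1−φ₀) ⇒ h = h₀·(1−φ₀)/(1−φ)
h = 0.067 × (1 − 0.72)/(1 − 0.1967) = 0.067 × 0.3486 = 0.0234 km

23 m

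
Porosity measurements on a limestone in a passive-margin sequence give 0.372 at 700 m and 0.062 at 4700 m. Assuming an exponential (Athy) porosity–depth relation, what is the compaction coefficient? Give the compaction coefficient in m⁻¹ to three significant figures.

Working in km (1 km = 1000 m; c in km⁻¹ = c in m⁻¹ × 1000):
Athy: n(Z) = n₀ e^(−cZ) ⇒ n₁/n₂ = e^{c(Z₂−Z₁)} ⇒ c = ln(n₁/n₂)/(Z₂−Z₁)
c = ln(0.372/0.062) / (4.7 − 0.7) = ln(6) / 4 = 1.7918 / 4 = 0.4479 km⁻¹

0.000448 m⁻¹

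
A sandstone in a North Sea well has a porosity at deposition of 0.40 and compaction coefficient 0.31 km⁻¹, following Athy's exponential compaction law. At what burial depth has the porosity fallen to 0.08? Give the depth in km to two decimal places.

5.19 km

Invert Athy's law: Z = ln(phi₀/phi) / β
Z = ln(0.4/0.08) / 0.31 = ln(5) / 0.31 = 1.6094 / 0.31 = 5.192 km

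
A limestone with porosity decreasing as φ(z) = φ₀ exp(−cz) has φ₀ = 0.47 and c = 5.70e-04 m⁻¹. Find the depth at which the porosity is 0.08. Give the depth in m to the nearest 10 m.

Working in km (1 km = 1000 m; c in km⁻¹ = c in m⁻¹ × 1000):
Invert Athy's law: z = ln(φ₀/φ) / c
z = ln(0.47/0.08) / 0.57 = ln(5.875) / 0.57 = 1.7707 / 0.57 = 3.107 km

3110 m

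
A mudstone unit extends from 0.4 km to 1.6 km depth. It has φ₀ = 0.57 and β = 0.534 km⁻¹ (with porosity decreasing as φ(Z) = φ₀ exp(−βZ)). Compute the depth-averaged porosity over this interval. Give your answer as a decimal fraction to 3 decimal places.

0.340

⟨φ⟩ = (1/(Z₂−Z₁)) ∫ φ₀ e^(−βZ) dZ = φ₀·(e^(−β·Z₁) − e^(−β·Z₂)) / (β·(Z₂−Z₁))
e^(−0.534×0.4) = 0.8077; e^(−0.534×1.6) = 0.4255
⟨φ⟩ = 0.57 × (0.8077 − 0.4255) / (0.534 × 1.2) = 0.57 × 0.5963 = 0.3399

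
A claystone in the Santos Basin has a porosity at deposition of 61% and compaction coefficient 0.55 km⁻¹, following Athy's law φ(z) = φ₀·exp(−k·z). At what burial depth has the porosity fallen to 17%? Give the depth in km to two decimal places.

Invert Athy's law: z = ln(φ₀/φ) / k
z = ln(0.61/0.17) / 0.55 = ln(3.588) / 0.55 = 1.2777 / 0.55 = 2.323 km

2.32 km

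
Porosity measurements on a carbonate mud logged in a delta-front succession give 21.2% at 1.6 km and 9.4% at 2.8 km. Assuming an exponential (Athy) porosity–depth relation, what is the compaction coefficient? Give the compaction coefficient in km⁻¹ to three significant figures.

0.678 km⁻¹

Athy: φ(Z) = φ₀ e^(−cZ) ⇒ φ₁/φ₂ = e^{c(Z₂−Z₁)} ⇒ c = ln(φ₁/φ₂)/(Z₂−Z₁)
c = ln(0.212/0.094) / (2.8 − 1.6) = ln(2.255) / 1.2 = 0.8133 / 1.2 = 0.6777 km⁻¹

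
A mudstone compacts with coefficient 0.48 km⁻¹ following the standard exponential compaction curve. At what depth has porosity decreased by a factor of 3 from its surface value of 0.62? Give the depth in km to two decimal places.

phi/phi₀ = 1/3 ⇒ exp(−β·z) = 1/3 ⇒ z = ln(3) / β
z = 1.0986 / 0.48 = 2.289 km

2.29 km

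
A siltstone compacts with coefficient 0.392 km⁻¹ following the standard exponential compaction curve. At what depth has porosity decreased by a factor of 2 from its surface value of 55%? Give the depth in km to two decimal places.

1.77 km

phi/phi₀ = 1/2 ⇒ exp(−k·d) = 1/2 ⇒ d = ln(2) / k
d = 0.6931 / 0.392 = 1.768 km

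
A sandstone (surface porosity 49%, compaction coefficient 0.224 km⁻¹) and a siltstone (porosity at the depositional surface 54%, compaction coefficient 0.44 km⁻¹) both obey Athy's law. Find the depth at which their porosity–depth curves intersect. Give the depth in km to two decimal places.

0.45 km

Set φ₀ₐ e^(−kₐz) = φ₀ᵦ e^(−kᵦz) ⇒ ln(φ₀ₐ/φ₀ᵦ) = (kₐ − kᵦ)·z
z = ln(0.49/0.54) / (0.224 − 0.44) = -0.0972 / -0.216 = 0.450 km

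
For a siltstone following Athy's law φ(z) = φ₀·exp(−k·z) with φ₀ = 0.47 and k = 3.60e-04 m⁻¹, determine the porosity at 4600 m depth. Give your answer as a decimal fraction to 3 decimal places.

Working in km (1 km = 1000 m; k in km⁻¹ = k in m⁻¹ × 1000):
φ = φ₀·exp(−k·z) = 0.47 × exp(−0.36 × 4.6) = 0.47 × exp(−1.656)
  = 0.47 × 0.1909 = 0.0897

0.090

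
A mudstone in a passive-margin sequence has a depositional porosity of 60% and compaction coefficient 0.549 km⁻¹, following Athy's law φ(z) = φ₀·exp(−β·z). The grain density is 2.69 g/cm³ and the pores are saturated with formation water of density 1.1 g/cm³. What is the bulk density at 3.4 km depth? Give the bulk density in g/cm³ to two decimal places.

Porosity at depth: φ = 0.6·exp(−0.549×3.4) = 0.6×0.1546 = 0.0928
Bulk density: ρ_b = (1−φ)ρ_g + φ·ρ_f = 0.9072×2.69 + 0.0928×1.1
       = 2.440 + 0.102 = 2.542 g/cm³

2.54 g/cm³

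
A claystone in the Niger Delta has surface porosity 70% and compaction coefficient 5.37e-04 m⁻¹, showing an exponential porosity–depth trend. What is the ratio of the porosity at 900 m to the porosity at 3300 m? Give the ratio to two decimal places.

Working in km (1 km = 1000 m; k in km⁻¹ = k in m⁻¹ × 1000):
n(d₁)/n(d₂) = e^(−k·d₁)/e^(−k·d₂) = e^{k(d₂−d₁)}
= exp(0.537 × 2.4) = exp(1.289) = 3.6284

3.63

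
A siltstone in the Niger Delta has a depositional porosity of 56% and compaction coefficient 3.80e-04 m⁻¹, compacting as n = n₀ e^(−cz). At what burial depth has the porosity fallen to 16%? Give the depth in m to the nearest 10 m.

Working in km (1 km = 1000 m; c in km⁻¹ = c in m⁻¹ × 1000):
Invert Athy's law: z = ln(n₀/n) / c
z = ln(0.56/0.16) / 0.38 = ln(3.5) / 0.38 = 1.2528 / 0.38 = 3.297 km

3300 m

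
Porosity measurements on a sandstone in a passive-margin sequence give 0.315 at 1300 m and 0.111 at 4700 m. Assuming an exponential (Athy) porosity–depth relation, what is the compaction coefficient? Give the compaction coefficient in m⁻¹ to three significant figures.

0.000307 m⁻¹

Working in km (1 km = 1000 m; β in km⁻¹ = β in m⁻¹ × 1000):
Athy: phi(Z) = phi₀ e^(−βZ) ⇒ phi₁/phi₂ = e^{β(Z₂−Z₁)} ⇒ β = ln(phi₁/phi₂)/(Z₂−Z₁)
β = ln(0.315/0.111) / (4.7 − 1.3) = ln(2.838) / 3.4 = 1.0430 / 3.4 = 0.3068 km⁻¹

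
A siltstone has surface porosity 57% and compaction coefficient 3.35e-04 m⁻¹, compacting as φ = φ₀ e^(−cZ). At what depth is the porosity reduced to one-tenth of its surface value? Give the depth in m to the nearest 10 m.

Working in km (1 km = 1000 m; c in km⁻¹ = c in m⁻¹ × 1000):
φ/φ₀ = 1/10 ⇒ exp(−c·Z) = 1/10 ⇒ Z = ln(10) / c
Z = 2.3026 / 0.335 = 6.873 km

6870 m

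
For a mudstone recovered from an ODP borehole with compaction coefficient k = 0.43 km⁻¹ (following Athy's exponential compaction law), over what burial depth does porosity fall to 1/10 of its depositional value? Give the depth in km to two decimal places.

5.35 km

n/n₀ = 1/10 ⇒ exp(−k·d) = 1/10 ⇒ d = ln(10) / k
d = 2.3026 / 0.43 = 5.355 km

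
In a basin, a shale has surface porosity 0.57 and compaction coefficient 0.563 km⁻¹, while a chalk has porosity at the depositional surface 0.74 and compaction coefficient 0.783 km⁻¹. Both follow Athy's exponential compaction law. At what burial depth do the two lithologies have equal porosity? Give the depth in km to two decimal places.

Set n₀ₐ e^(−βₐz) = n₀ᵦ e^(−βᵦz) ⇒ ln(n₀ₐ/n₀ᵦ) = (βₐ − βᵦ)·z
z = ln(0.57/0.74) / (0.563 − 0.783) = -0.2610 / -0.22 = 1.186 km

1.19 km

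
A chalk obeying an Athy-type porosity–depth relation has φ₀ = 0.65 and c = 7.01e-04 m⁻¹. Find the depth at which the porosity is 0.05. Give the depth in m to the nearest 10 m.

3660 m

Working in km (1 km = 1000 m; c in km⁻¹ = c in m⁻¹ × 1000):
Invert Athy's law: z = ln(φ₀/φ) / c
z = ln(0.65/0.05) / 0.701 = ln(13) / 0.701 = 2.5649 / 0.701 = 3.659 km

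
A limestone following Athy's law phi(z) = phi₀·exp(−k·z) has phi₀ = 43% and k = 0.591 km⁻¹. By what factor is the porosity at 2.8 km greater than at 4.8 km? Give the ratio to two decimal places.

phi(z₁)/phi(z₂) = e^(−k·z₁)/e^(−k·z₂) = e^{k(z₂−z₁)}
= exp(0.591 × 2) = exp(1.182) = 3.2609

3.26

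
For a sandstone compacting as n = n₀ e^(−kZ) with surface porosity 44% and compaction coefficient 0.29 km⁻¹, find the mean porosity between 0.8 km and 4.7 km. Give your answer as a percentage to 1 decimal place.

⟨n⟩ = (1/(Z₂−Z₁)) ∫ n₀ e^(−kZ) dZ = n₀·(e^(−k·Z₁) − e^(−k·Z₂)) / (k·(Z₂−Z₁))
e^(−0.29×0.8) = 0.7929; e^(−0.29×4.7) = 0.2559
⟨n⟩ = 0.44 × (0.7929 − 0.2559) / (0.29 × 3.9) = 0.44 × 0.4748 = 0.2089

20.9%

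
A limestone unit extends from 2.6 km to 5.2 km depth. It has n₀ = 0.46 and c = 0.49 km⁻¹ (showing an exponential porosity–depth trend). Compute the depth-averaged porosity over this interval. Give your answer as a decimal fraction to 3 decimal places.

0.073

⟨n⟩ = (1/(Z₂−Z₁)) ∫ n₀ e^(−cZ) dZ = n₀·(e^(−c·Z₁) − e^(−c·Z₂)) / (c·(Z₂−Z₁))
e^(−0.49×2.6) = 0.2797; e^(−0.49×5.2) = 0.0782
⟨n⟩ = 0.46 × (0.2797 − 0.0782) / (0.49 × 2.6) = 0.46 × 0.1581 = 0.0727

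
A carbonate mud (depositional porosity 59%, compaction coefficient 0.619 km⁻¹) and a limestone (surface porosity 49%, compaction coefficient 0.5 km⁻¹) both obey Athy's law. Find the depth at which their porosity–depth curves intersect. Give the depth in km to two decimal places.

1.56 km

Set n₀ₐ e^(−βₐd) = n₀ᵦ e^(−βᵦd) ⇒ ln(n₀ₐ/n₀ᵦ) = (βₐ − βᵦ)·d
d = ln(0.59/0.49) / (0.619 − 0.5) = 0.1857 / 0.119 = 1.561 km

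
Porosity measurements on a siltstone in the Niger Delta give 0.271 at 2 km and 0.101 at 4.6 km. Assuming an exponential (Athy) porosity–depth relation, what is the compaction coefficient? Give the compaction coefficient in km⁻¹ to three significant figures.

0.380 km⁻¹

Athy: φ(z) = φ₀ e^(−kz) ⇒ φ₁/φ₂ = e^{k(z₂−z₁)} ⇒ k = ln(φ₁/φ₂)/(z₂−z₁)
k = ln(0.271/0.101) / (4.6 − 2) = ln(2.683) / 2.6 = 0.9870 / 2.6 = 0.3796 km⁻¹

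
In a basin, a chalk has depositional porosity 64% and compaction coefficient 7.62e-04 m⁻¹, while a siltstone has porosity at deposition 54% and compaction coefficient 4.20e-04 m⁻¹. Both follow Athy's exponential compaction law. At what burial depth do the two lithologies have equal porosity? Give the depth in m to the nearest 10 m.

Working in km (1 km = 1000 m; β in km⁻¹ = β in m⁻¹ × 1000):
Set φ₀ₐ e^(−βₐz) = φ₀ᵦ e^(−βᵦz) ⇒ ln(φ₀ₐ/φ₀ᵦ) = (βₐ − βᵦ)·z
z = ln(0.64/0.54) / (0.762 − 0.42) = 0.1699 / 0.342 = 0.497 km

500 m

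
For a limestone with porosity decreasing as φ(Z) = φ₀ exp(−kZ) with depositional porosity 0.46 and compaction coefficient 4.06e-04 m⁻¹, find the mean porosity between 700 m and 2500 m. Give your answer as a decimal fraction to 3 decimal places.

0.246

Working in km (1 km = 1000 m; k in km⁻¹ = k in m⁻¹ × 1000):
⟨φ⟩ = (1/(Z₂−Z₁)) ∫ φ₀ e^(−kZ) dZ = φ₀·(e^(−k·Z₁) − e^(−k·Z₂)) / (k·(Z₂−Z₁))
e^(−0.406×0.7) = 0.7526; e^(−0.406×2.5) = 0.3624
⟨φ⟩ = 0.46 × (0.7526 − 0.3624) / (0.406 × 1.8) = 0.46 × 0.5340 = 0.2456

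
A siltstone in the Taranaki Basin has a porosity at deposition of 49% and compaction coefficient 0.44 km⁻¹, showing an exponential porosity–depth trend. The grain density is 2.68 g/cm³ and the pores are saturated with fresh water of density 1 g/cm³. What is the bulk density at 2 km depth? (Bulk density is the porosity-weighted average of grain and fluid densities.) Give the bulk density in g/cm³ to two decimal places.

Porosity at depth: φ = 0.49·exp(−0.44×2) = 0.49×0.4148 = 0.2032
Bulk density: ρ_b = (1−φ)ρ_g + φ·ρ_f = 0.7968×2.68 + 0.2032×1
       = 2.135 + 0.203 = 2.339 g/cm³

2.34 g/cm³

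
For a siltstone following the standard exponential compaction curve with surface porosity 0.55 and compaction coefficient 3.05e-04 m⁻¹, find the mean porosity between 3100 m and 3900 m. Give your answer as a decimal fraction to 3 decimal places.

0.190

Working in km (1 km = 1000 m; k in km⁻¹ = k in m⁻¹ × 1000):
⟨φ⟩ = (1/(Z₂−Z₁)) ∫ φ₀ e^(−kZ) dZ = φ₀·(e^(−k·Z₁) − e^(−k·Z₂)) / (k·(Z₂−Z₁))
e^(−0.305×3.1) = 0.3885; e^(−0.305×3.9) = 0.3044
⟨φ⟩ = 0.55 × (0.3885 − 0.3044) / (0.305 × 0.8) = 0.55 × 0.3447 = 0.1896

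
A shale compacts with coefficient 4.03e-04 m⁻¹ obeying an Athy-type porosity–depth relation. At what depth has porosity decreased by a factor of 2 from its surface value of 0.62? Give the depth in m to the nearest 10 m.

Working in km (1 km = 1000 m; β in km⁻¹ = β in m⁻¹ × 1000):
φ/φ₀ = 1/2 ⇒ exp(−β·d) = 1/2 ⇒ d = ln(2) / β
d = 0.6931 / 0.403 = 1.720 km

1720 m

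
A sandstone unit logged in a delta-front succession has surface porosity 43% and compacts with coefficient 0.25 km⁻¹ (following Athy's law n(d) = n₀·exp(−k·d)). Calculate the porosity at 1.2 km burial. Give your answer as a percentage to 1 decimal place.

31.9%

n = n₀·exp(−k·d) = 0.43 × exp(−0.25 × 1.2) = 0.43 × exp(−0.3)
  = 0.43 × 0.7408 = 0.3186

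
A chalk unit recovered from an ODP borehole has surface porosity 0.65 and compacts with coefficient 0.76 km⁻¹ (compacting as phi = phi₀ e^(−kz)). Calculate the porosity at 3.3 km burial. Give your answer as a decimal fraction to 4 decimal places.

0.0529

phi = phi₀·exp(−k·z) = 0.65 × exp(−0.76 × 3.3) = 0.65 × exp(−2.508)
  = 0.65 × 0.0814 = 0.0529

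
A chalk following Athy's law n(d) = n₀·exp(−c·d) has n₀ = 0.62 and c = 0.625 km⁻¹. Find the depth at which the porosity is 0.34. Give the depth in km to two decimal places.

0.96 km

Invert Athy's law: d = ln(n₀/n) / c
d = ln(0.62/0.34) / 0.625 = ln(1.824) / 0.625 = 0.6008 / 0.625 = 0.961 km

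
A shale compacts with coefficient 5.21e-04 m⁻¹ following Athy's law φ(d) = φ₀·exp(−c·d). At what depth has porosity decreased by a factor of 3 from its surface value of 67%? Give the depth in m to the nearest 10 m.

Working in km (1 km = 1000 m; c in km⁻¹ = c in m⁻¹ × 1000):
φ/φ₀ = 1/3 ⇒ exp(−c·d) = 1/3 ⇒ d = ln(3) / c
d = 1.0986 / 0.521 = 2.109 km

2110 m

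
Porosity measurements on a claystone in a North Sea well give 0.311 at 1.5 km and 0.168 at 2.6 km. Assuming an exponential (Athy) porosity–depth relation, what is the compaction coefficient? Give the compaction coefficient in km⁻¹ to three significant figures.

Athy: φ(Z) = φ₀ e^(−kZ) ⇒ φ₁/φ₂ = e^{k(Z₂−Z₁)} ⇒ k = ln(φ₁/φ₂)/(Z₂−Z₁)
k = ln(0.311/0.168) / (2.6 − 1.5) = ln(1.851) / 1.1 = 0.6158 / 1.1 = 0.5598 km⁻¹

0.560 km⁻¹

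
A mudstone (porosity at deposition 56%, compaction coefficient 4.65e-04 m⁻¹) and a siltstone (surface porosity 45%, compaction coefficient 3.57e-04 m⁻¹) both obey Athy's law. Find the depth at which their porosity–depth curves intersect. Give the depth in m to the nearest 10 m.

Working in km (1 km = 1000 m; β in km⁻¹ = β in m⁻¹ × 1000):
Set phi₀ₐ e^(−βₐd) = phi₀ᵦ e^(−βᵦd) ⇒ ln(phi₀ₐ/phi₀ᵦ) = (βₐ − βᵦ)·d
d = ln(0.56/0.45) / (0.465 − 0.357) = 0.2187 / 0.108 = 2.025 km

2020 m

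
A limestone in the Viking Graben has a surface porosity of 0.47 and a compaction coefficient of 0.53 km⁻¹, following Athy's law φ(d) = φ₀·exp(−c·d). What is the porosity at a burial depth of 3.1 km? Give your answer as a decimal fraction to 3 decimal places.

0.091

φ = φ₀·exp(−c·d) = 0.47 × exp(−0.53 × 3.1) = 0.47 × exp(−1.643)
  = 0.47 × 0.1934 = 0.0909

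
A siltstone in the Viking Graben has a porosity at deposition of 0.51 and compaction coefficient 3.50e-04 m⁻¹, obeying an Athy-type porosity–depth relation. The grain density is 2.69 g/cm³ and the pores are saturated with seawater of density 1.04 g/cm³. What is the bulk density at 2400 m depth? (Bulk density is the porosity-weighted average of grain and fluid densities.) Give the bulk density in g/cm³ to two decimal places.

2.33 g/cm³

Working in km (1 km = 1000 m; k in km⁻¹ = k in m⁻¹ × 1000):
Porosity at depth: n = 0.51·exp(−0.35×2.4) = 0.51×0.4317 = 0.2202
Bulk density: ρ_b = (1−n)ρ_g + n·ρ_f = 0.7798×2.69 + 0.2202×1.04
       = 2.098 + 0.229 = 2.327 g/cm³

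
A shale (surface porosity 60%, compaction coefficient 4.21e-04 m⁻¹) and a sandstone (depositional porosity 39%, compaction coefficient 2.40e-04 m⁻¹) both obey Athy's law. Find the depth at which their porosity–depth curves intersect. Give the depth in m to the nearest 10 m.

2380 m

Working in km (1 km = 1000 m; k in km⁻¹ = k in m⁻¹ × 1000):
Set φ₀ₐ e^(−kₐz) = φ₀ᵦ e^(−kᵦz) ⇒ ln(φ₀ₐ/φ₀ᵦ) = (kₐ − kᵦ)·z
z = ln(0.6/0.39) / (0.421 − 0.24) = 0.4308 / 0.181 = 2.380 km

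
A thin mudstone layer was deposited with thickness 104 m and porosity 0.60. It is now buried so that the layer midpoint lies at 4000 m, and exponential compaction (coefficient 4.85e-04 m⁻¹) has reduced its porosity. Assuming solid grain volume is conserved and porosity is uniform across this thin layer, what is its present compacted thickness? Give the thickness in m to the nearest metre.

46 m

Working in km (1 km = 1000 m; k in km⁻¹ = k in m⁻¹ × 1000):
Porosity at 4 km: phi = 0.6·exp(−0.485×4) = 0.0862
Solid-volume conservation: h(1−phi) = h₀(1−phi₀) ⇒ h = h₀·(1−phi₀)/(1−phi)
h = 0.104 × (1 − 0.6)/(1 − 0.0862) = 0.104 × 0.4377 = 0.0455 km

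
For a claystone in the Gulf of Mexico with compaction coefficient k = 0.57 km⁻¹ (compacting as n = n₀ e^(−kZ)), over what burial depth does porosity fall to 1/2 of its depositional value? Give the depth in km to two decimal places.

n/n₀ = 1/2 ⇒ exp(−k·Z) = 1/2 ⇒ Z = ln(2) / k
Z = 0.6931 / 0.57 = 1.216 km

1.22 km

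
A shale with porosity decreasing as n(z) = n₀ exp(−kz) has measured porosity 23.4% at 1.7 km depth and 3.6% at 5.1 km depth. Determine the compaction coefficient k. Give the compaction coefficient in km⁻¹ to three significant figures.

Athy: n(z) = n₀ e^(−kz) ⇒ n₁/n₂ = e^{k(z₂−z₁)} ⇒ k = ln(n₁/n₂)/(z₂−z₁)
k = ln(0.234/0.036) / (5.1 − 1.7) = ln(6.5) / 3.4 = 1.8718 / 3.4 = 0.5505 km⁻¹

0.551 km⁻¹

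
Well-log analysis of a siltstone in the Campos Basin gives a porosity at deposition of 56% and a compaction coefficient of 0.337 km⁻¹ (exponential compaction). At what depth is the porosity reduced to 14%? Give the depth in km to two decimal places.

4.11 km

Invert Athy's law: z = ln(φ₀/φ) / k
z = ln(0.56/0.14) / 0.337 = ln(4) / 0.337 = 1.3863 / 0.337 = 4.114 km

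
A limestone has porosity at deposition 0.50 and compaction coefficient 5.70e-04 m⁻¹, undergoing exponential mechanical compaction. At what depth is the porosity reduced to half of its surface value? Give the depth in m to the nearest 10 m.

1220 m

Working in km (1 km = 1000 m; k in km⁻¹ = k in m⁻¹ × 1000):
phi/phi₀ = 1/2 ⇒ exp(−k·d) = 1/2 ⇒ d = ln(2) / k
d = 0.6931 / 0.57 = 1.216 km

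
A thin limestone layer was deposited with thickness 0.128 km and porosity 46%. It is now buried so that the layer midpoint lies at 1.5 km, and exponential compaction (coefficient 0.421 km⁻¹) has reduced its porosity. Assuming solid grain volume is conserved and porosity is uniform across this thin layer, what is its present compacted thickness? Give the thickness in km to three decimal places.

Porosity at 1.5 km: phi = 0.46·exp(−0.421×1.5) = 0.2446
Solid-volume conservation: h(1−phi) = h₀(1−phi₀) ⇒ h = h₀·(1−phi₀)/(1−phi)
h = 0.128 × (1 − 0.46)/(1 − 0.2446) = 0.128 × 0.7149 = 0.0915 km

0.092 km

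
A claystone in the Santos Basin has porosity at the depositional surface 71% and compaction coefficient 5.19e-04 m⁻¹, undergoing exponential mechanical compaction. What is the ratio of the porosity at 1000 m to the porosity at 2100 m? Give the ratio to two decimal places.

1.77

Working in km (1 km = 1000 m; β in km⁻¹ = β in m⁻¹ × 1000):
n(z₁)/n(z₂) = e^(−β·z₁)/e^(−β·z₂) = e^{β(z₂−z₁)}
= exp(0.519 × 1.1) = exp(0.5709) = 1.7699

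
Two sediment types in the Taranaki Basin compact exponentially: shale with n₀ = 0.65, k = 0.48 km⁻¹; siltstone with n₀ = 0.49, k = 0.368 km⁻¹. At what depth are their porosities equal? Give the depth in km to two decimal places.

Set n₀ₐ e^(−kₐd) = n₀ᵦ e^(−kᵦd) ⇒ ln(n₀ₐ/n₀ᵦ) = (kₐ − kᵦ)·d
d = ln(0.65/0.49) / (0.48 − 0.368) = 0.2826 / 0.112 = 2.523 km

2.52 km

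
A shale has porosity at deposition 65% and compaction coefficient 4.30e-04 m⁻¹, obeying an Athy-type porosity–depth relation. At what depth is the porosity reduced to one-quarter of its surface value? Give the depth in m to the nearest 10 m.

3220 m

Working in km (1 km = 1000 m; k in km⁻¹ = k in m⁻¹ × 1000):
phi/phi₀ = 1/4 ⇒ exp(−k·z) = 1/4 ⇒ z = ln(4) / k
z = 1.3863 / 0.43 = 3.224 km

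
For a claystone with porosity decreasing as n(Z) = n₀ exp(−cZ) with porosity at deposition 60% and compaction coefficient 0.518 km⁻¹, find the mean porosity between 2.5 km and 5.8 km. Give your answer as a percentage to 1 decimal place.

7.9%

⟨n⟩ = (1/(Z₂−Z₁)) ∫ n₀ e^(−cZ) dZ = n₀·(e^(−c·Z₁) − e^(−c·Z₂)) / (c·(Z₂−Z₁))
e^(−0.518×2.5) = 0.2739; e^(−0.518×5.8) = 0.0496
⟨n⟩ = 0.6 × (0.2739 − 0.0496) / (0.518 × 3.3) = 0.6 × 0.1312 = 0.0787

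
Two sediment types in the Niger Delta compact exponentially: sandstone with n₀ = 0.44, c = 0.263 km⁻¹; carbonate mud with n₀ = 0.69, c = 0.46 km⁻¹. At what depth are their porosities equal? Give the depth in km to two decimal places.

2.28 km

Set n₀ₐ e^(−cₐz) = n₀ᵦ e^(−cᵦz) ⇒ ln(n₀ₐ/n₀ᵦ) = (cₐ − cᵦ)·z
z = ln(0.44/0.69) / (0.263 − 0.46) = -0.4499 / -0.197 = 2.284 km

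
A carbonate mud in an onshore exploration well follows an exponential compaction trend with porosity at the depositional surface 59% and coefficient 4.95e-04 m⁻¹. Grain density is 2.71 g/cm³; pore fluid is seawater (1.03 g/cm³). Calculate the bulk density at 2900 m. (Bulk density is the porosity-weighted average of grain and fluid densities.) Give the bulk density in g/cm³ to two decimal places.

Working in km (1 km = 1000 m; c in km⁻¹ = c in m⁻¹ × 1000):
Porosity at depth: n = 0.59·exp(−0.495×2.9) = 0.59×0.2380 = 0.1404
Bulk density: ρ_b = (1−n)ρ_g + n·ρ_f = 0.8596×2.71 + 0.1404×1.03
       = 2.329 + 0.145 = 2.474 g/cm³

2.47 g/cm³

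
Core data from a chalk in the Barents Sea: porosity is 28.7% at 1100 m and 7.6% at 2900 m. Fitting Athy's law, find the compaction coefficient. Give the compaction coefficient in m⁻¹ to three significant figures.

Working in km (1 km = 1000 m; k in km⁻¹ = k in m⁻¹ × 1000):
Athy: phi(d) = phi₀ e^(−kd) ⇒ phi₁/phi₂ = e^{k(d₂−d₁)} ⇒ k = ln(phi₁/phi₂)/(d₂−d₁)
k = ln(0.287/0.076) / (2.9 − 1.1) = ln(3.776) / 1.8 = 1.3287 / 1.8 = 0.7382 km⁻¹

0.000738 m⁻¹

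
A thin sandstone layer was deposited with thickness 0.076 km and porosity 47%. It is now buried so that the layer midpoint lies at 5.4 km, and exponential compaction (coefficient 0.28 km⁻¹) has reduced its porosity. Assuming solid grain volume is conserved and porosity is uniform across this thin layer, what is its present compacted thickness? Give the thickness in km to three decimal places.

0.045 km

Porosity at 5.4 km: φ = 0.47·exp(−0.28×5.4) = 0.1036
Solid-volume conservation: h(1−φ) = h₀(1−φ₀) ⇒ h = h₀·(1−φ₀)/(1−φ)
h = 0.076 × (1 − 0.47)/(1 − 0.1036) = 0.076 × 0.5913 = 0.0449 km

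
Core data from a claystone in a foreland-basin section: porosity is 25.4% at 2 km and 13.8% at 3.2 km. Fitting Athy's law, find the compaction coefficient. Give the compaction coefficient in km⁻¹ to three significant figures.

0.508 km⁻¹

Athy: φ(d) = φ₀ e^(−kd) ⇒ φ₁/φ₂ = e^{k(d₂−d₁)} ⇒ k = ln(φ₁/φ₂)/(d₂−d₁)
k = ln(0.254/0.138) / (3.2 − 2) = ln(1.841) / 1.2 = 0.6101 / 1.2 = 0.5084 km⁻¹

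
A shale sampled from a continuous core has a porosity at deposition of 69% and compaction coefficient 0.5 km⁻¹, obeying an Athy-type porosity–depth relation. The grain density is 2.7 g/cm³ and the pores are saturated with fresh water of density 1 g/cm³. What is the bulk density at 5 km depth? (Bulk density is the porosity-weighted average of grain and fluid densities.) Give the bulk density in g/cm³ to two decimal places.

Porosity at depth: n = 0.69·exp(−0.5×5) = 0.69×0.0821 = 0.0566
Bulk density: ρ_b = (1−n)ρ_g + n·ρ_f = 0.9434×2.7 + 0.0566×1
       = 2.547 + 0.057 = 2.604 g/cm³

2.60 g/cm³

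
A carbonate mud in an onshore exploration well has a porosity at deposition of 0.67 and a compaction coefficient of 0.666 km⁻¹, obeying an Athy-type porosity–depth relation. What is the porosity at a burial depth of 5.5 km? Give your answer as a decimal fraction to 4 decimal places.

n = n₀·exp(−β·d) = 0.67 × exp(−0.666 × 5.5) = 0.67 × exp(−3.663)
  = 0.67 × 0.0257 = 0.0172

0.0172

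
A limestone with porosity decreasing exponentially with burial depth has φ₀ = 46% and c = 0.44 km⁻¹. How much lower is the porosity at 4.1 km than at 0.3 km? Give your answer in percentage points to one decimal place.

φ(0.3) = 0.46·e^(−0.44×0.3) = 0.4031
φ(4.1) = 0.46·e^(−0.44×4.1) = 0.0757
Δφ = 0.4031 − 0.0757 = 0.3274

32.7 percentage points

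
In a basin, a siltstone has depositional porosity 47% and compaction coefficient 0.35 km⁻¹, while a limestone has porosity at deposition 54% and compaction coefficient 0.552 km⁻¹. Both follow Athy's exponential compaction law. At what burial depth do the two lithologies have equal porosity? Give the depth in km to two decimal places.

Set φ₀ₐ e^(−kₐd) = φ₀ᵦ e^(−kᵦd) ⇒ ln(φ₀ₐ/φ₀ᵦ) = (kₐ − kᵦ)·d
d = ln(0.47/0.54) / (0.35 − 0.552) = -0.1388 / -0.202 = 0.687 km

0.69 km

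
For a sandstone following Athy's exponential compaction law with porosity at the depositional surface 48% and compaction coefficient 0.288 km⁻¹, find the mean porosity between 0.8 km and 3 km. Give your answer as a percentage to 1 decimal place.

28.2%

⟨phi⟩ = (1/(z₂−z₁)) ∫ phi₀ e^(−kz) dz = phi₀·(e^(−k·z₁) − e^(−k·z₂)) / (k·(z₂−z₁))
e^(−0.288×0.8) = 0.7942; e^(−0.288×3) = 0.4215
⟨phi⟩ = 0.48 × (0.7942 − 0.4215) / (0.288 × 2.2) = 0.48 × 0.5883 = 0.2824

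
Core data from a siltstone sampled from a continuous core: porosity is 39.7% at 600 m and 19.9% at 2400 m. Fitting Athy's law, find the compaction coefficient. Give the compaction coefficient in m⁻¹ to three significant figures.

0.000384 m⁻¹

Working in km (1 km = 1000 m; k in km⁻¹ = k in m⁻¹ × 1000):
Athy: phi(z) = phi₀ e^(−kz) ⇒ phi₁/phi₂ = e^{k(z₂−z₁)} ⇒ k = ln(phi₁/phi₂)/(z₂−z₁)
k = ln(0.397/0.199) / (2.4 − 0.6) = ln(1.995) / 1.8 = 0.6906 / 1.8 = 0.3837 km⁻¹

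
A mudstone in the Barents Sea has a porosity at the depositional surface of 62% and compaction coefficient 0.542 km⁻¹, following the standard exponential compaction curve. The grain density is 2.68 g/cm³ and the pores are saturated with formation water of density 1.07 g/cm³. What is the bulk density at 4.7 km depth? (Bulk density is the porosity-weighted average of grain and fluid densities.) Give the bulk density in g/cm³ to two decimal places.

2.60 g/cm³

Porosity at depth: n = 0.62·exp(−0.542×4.7) = 0.62×0.0783 = 0.0485
Bulk density: ρ_b = (1−n)ρ_g + n·ρ_f = 0.9515×2.68 + 0.0485×1.07
       = 2.550 + 0.052 = 2.602 g/cm³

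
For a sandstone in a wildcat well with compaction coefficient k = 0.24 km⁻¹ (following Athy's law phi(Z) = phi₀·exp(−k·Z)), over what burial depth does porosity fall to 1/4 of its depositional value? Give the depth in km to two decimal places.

5.78 km

phi/phi₀ = 1/4 ⇒ exp(−k·Z) = 1/4 ⇒ Z = ln(4) / k
Z = 1.3863 / 0.24 = 5.776 km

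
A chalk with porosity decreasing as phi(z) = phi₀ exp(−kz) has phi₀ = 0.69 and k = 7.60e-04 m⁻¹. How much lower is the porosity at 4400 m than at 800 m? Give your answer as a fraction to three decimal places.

Working in km (1 km = 1000 m; k in km⁻¹ = k in m⁻¹ × 1000):
phi(0.8) = 0.69·e^(−0.76×0.8) = 0.3757
phi(4.4) = 0.69·e^(−0.76×4.4) = 0.0244
Δphi = 0.3757 − 0.0244 = 0.3513

0.351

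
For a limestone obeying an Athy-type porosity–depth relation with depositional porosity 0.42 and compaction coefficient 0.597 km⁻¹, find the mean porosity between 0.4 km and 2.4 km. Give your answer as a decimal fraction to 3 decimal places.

0.193

⟨phi⟩ = (1/(z₂−z₁)) ∫ phi₀ e^(−kz) dz = phi₀·(e^(−k·z₁) − e^(−k·z₂)) / (k·(z₂−z₁))
e^(−0.597×0.4) = 0.7876; e^(−0.597×2.4) = 0.2386
⟨phi⟩ = 0.42 × (0.7876 − 0.2386) / (0.597 × 2) = 0.42 × 0.4597 = 0.1931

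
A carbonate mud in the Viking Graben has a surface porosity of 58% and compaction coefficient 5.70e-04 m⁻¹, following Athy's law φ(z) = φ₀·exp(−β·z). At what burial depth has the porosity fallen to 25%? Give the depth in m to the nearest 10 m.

Working in km (1 km = 1000 m; β in km⁻¹ = β in m⁻¹ × 1000):
Invert Athy's law: z = ln(φ₀/φ) / β
z = ln(0.58/0.25) / 0.57 = ln(2.32) / 0.57 = 0.8416 / 0.57 = 1.476 km

1480 m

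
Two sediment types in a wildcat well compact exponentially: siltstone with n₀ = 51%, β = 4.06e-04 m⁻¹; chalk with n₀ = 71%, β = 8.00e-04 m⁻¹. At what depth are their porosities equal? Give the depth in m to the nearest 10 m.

840 m

Working in km (1 km = 1000 m; β in km⁻¹ = β in m⁻¹ × 1000):
Set n₀ₐ e^(−βₐz) = n₀ᵦ e^(−βᵦz) ⇒ ln(n₀ₐ/n₀ᵦ) = (βₐ − βᵦ)·z
z = ln(0.51/0.71) / (0.406 − 0.8) = -0.3309 / -0.394 = 0.840 km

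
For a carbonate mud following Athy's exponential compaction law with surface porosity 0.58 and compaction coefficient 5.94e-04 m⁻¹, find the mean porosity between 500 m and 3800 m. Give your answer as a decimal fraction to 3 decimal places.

0.189

Working in km (1 km = 1000 m; c in km⁻¹ = c in m⁻¹ × 1000):
⟨phi⟩ = (1/(z₂−z₁)) ∫ phi₀ e^(−cz) dz = phi₀·(e^(−c·z₁) − e^(−c·z₂)) / (c·(z₂−z₁))
e^(−0.594×0.5) = 0.7430; e^(−0.594×3.8) = 0.1046
⟨phi⟩ = 0.58 × (0.7430 − 0.1046) / (0.594 × 3.3) = 0.58 × 0.3257 = 0.1889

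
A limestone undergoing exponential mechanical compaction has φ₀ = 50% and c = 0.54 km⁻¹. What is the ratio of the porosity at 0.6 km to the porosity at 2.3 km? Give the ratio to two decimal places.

φ(d₁)/φ(d₂) = e^(−c·d₁)/e^(−c·d₂) = e^{c(d₂−d₁)}
= exp(0.54 × 1.7) = exp(0.918) = 2.5043

2.50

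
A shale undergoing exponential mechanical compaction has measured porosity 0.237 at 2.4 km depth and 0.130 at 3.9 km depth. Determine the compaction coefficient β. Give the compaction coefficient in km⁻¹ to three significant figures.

0.400 km⁻¹

Athy: n(Z) = n₀ e^(−βZ) ⇒ n₁/n₂ = e^{β(Z₂−Z₁)} ⇒ β = ln(n₁/n₂)/(Z₂−Z₁)
β = ln(0.237/0.13) / (3.9 − 2.4) = ln(1.823) / 1.5 = 0.6005 / 1.5 = 0.4004 km⁻¹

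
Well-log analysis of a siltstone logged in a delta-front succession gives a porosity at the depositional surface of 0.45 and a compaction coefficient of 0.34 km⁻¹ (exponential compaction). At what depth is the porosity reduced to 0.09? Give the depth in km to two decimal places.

4.73 km

Invert Athy's law: z = ln(φ₀/φ) / β
z = ln(0.45/0.09) / 0.34 = ln(5) / 0.34 = 1.6094 / 0.34 = 4.734 km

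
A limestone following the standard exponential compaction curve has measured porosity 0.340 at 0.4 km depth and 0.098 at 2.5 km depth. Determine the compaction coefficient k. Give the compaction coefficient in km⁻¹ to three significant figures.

0.592 km⁻¹

Athy: φ(Z) = φ₀ e^(−kZ) ⇒ φ₁/φ₂ = e^{k(Z₂−Z₁)} ⇒ k = ln(φ₁/φ₂)/(Z₂−Z₁)
k = ln(0.34/0.098) / (2.5 − 0.4) = ln(3.469) / 2.1 = 1.2440 / 2.1 = 0.5924 km⁻¹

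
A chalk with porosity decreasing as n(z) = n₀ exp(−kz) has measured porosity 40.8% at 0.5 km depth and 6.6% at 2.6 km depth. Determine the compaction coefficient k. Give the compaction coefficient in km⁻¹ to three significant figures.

0.867 km⁻¹

Athy: n(z) = n₀ e^(−kz) ⇒ n₁/n₂ = e^{k(z₂−z₁)} ⇒ k = ln(n₁/n₂)/(z₂−z₁)
k = ln(0.408/0.066) / (2.6 − 0.5) = ln(6.182) / 2.1 = 1.8216 / 2.1 = 0.8674 km⁻¹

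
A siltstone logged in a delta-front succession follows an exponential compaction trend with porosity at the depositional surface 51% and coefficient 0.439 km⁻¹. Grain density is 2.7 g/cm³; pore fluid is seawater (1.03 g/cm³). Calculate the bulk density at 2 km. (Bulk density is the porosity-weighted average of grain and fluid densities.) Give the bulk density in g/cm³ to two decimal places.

2.35 g/cm³

Porosity at depth: φ = 0.51·exp(−0.439×2) = 0.51×0.4156 = 0.2120
Bulk density: ρ_b = (1−φ)ρ_g + φ·ρ_f = 0.7880×2.7 + 0.2120×1.03
       = 2.128 + 0.218 = 2.346 g/cm³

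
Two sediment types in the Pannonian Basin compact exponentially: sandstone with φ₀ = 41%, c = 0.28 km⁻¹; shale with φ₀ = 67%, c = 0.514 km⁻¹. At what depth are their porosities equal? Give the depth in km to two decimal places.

Set φ₀ₐ e^(−cₐd) = φ₀ᵦ e^(−cᵦd) ⇒ ln(φ₀ₐ/φ₀ᵦ) = (cₐ − cᵦ)·d
d = ln(0.41/0.67) / (0.28 − 0.514) = -0.4911 / -0.234 = 2.099 km

2.10 km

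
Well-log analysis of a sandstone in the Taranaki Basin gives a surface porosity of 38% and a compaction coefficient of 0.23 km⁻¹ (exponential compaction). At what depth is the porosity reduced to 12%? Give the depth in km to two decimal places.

5.01 km

Invert Athy's law: z = ln(phi₀/phi) / β
z = ln(0.38/0.12) / 0.23 = ln(3.167) / 0.23 = 1.1527 / 0.23 = 5.012 km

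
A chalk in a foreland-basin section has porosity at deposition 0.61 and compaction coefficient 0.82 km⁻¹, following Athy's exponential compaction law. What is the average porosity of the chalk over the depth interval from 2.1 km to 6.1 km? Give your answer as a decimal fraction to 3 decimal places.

0.032

⟨phi⟩ = (1/(z₂−z₁)) ∫ phi₀ e^(−βz) dz = phi₀·(e^(−β·z₁) − e^(−β·z₂)) / (β·(z₂−z₁))
e^(−0.82×2.1) = 0.1787; e^(−0.82×6.1) = 0.0067
⟨phi⟩ = 0.61 × (0.1787 − 0.0067) / (0.82 × 4) = 0.61 × 0.0524 = 0.0320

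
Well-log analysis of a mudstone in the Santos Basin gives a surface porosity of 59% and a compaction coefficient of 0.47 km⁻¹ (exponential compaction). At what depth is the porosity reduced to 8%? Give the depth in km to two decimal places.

Invert Athy's law: z = ln(phi₀/phi) / β
z = ln(0.59/0.08) / 0.47 = ln(7.375) / 0.47 = 1.9981 / 0.47 = 4.251 km

4.25 km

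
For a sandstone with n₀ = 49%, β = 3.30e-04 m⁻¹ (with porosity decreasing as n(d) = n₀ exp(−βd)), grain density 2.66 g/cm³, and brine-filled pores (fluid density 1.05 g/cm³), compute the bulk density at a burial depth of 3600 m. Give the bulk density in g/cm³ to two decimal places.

2.42 g/cm³

Working in km (1 km = 1000 m; β in km⁻¹ = β in m⁻¹ × 1000):
Porosity at depth: n = 0.49·exp(−0.33×3.6) = 0.49×0.3048 = 0.1494
Bulk density: ρ_b = (1−n)ρ_g + n·ρ_f = 0.8506×2.66 + 0.1494×1.05
       = 2.263 + 0.157 = 2.420 g/cm³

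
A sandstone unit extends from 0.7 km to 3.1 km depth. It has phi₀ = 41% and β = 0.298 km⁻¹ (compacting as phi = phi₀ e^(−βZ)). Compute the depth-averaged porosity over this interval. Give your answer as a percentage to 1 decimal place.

⟨phi⟩ = (1/(Z₂−Z₁)) ∫ phi₀ e^(−βZ) dZ = phi₀·(e^(−β·Z₁) − e^(−β·Z₂)) / (β·(Z₂−Z₁))
e^(−0.298×0.7) = 0.8117; e^(−0.298×3.1) = 0.3970
⟨phi⟩ = 0.41 × (0.8117 − 0.3970) / (0.298 × 2.4) = 0.41 × 0.5799 = 0.2377

23.8%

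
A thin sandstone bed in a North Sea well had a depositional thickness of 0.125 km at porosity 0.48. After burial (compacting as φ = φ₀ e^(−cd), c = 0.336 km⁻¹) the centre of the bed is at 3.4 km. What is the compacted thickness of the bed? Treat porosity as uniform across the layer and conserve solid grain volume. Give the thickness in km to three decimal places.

0.077 km

Porosity at 3.4 km: φ = 0.48·exp(−0.336×3.4) = 0.1531
Solid-volume conservation: h(1−φ) = h₀(1−φ₀) ⇒ h = h₀·(1−φ₀)/(1−φ)
h = 0.125 × (1 − 0.48)/(1 − 0.1531) = 0.125 × 0.6140 = 0.0768 km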